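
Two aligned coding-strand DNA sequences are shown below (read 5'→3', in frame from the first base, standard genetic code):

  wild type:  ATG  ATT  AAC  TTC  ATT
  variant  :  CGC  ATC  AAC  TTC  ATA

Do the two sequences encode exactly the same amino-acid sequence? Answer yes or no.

Codon 1: ATG Met / CGC Arg — nonsynonymous.
Codon 2: ATT Ile / ATC Ile — synonymous.
Codon 3: AAC Asn / AAC Asn — identical.
Codon 4: TTC Phe / TTC Phe — identical.
Codon 5: ATT Ile / ATA Ile — synonymous.
Nonsynonymous differences: 1 → different protein.

no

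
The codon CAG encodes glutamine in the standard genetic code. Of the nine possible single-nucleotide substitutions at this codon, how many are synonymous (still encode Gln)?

1

Position 1: none → 0 synonymous.
Position 2: none → 0 synonymous.
Position 3: CAA → 1 synonymous.
Total: 0 + 0 + 1 = 1.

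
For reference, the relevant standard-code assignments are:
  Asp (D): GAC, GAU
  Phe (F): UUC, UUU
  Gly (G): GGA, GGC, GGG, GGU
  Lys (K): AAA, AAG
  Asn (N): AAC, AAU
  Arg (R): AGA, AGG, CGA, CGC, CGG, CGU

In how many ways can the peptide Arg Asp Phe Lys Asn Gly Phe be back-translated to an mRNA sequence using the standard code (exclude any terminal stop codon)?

Arg: 6 codons.
Asp: 2 codons.
Phe: 2 codons.
Lys: 2 codons.
Asn: 2 codons.
Gly: 4 codons.
Phe: 2 codons.
6 × 2 × 2 × 2 × 2 × 4 × 2 = 768.

768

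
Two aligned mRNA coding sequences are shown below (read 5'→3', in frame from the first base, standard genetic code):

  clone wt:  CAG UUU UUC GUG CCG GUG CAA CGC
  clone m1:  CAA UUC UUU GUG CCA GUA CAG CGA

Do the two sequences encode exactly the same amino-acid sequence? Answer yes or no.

Codon 1: CAG Gln / CAA Gln — synonymous.
Codon 2: UUU Phe / UUC Phe — synonymous.
Codon 3: UUC Phe / UUU Phe — synonymous.
Codon 4: GUG Val / GUG Val — identical.
Codon 5: CCG Pro / CCA Pro — synonymous.
Codon 6: GUG Val / GUA Val — synonymous.
Codon 7: CAA Gln / CAG Gln — synonymous.
Codon 8: CGC Arg / CGA Arg — synonymous.
Nonsynonymous differences: 0 → same protein.

yes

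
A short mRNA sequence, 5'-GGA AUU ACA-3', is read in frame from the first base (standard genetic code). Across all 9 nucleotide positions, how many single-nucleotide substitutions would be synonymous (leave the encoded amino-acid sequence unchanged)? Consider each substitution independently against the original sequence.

8

Codon 1 (GGA, Gly): 3 synonymous substitutions.
Codon 2 (AUU, Ile): 2 synonymous substitutions.
Codon 3 (ACA, Thr): 3 synonymous substitutions.
Total: 3 + 2 + 3 = 8.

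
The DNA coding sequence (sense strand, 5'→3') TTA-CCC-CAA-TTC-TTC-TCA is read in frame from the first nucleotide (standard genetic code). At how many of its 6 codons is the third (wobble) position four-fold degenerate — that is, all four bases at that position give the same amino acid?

2

Codon 1 TTA (Leu): third position 2-fold.
Codon 2 CCC (Pro): third position 4-fold.
Codon 3 CAA (Gln): third position 2-fold.
Codon 4 TTC (Phe): third position 2-fold.
Codon 5 TTC (Phe): third position 2-fold.
Codon 6 TCA (Ser): third position 4-fold.
Four-fold degenerate third positions: 2.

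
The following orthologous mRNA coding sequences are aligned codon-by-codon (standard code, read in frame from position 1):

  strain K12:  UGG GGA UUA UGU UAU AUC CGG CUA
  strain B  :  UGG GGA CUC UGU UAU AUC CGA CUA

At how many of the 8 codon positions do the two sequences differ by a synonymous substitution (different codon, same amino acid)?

Codon 1: UGG Trp / UGG Trp — identical.
Codon 2: GGA Gly / GGA Gly — identical.
Codon 3: UUA Leu / CUC Leu — synonymous.
Codon 4: UGU Cys / UGU Cys — identical.
Codon 5: UAU Tyr / UAU Tyr — identical.
Codon 6: AUC Ile / AUC Ile — identical.
Codon 7: CGG Arg / CGA Arg — synonymous.
Codon 8: CUA Leu / CUA Leu — identical.
Synonymous differences: 2.

2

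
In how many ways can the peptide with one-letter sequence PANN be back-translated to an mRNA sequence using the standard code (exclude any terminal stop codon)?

64

Pro: 4 codons.
Ala: 4 codons.
Asn: 2 codons.
Asn: 2 codons.
4 × 4 × 2 × 2 = 64.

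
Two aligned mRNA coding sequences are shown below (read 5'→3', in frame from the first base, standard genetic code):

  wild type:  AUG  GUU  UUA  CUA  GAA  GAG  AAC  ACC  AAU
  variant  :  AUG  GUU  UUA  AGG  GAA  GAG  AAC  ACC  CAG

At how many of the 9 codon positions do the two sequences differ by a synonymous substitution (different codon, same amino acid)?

0

Codon 1: AUG Met / AUG Met — identical.
Codon 2: GUU Val / GUU Val — identical.
Codon 3: UUA Leu / UUA Leu — identical.
Codon 4: CUA Leu / AGG Arg — nonsynonymous.
Codon 5: GAA Glu / GAA Glu — identical.
Codon 6: GAG Glu / GAG Glu — identical.
Codon 7: AAC Asn / AAC Asn — identical.
Codon 8: ACC Thr / ACC Thr — identical.
Codon 9: AAU Asn / CAG Gln — nonsynonymous.
Synonymous differences: 0.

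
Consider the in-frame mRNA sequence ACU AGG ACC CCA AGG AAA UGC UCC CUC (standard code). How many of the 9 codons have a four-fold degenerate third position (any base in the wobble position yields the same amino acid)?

Codon 1 ACU (Thr): third position 4-fold.
Codon 2 AGG (Arg): third position 2-fold.
Codon 3 ACC (Thr): third position 4-fold.
Codon 4 CCA (Pro): third position 4-fold.
Codon 5 AGG (Arg): third position 2-fold.
Codon 6 AAA (Lys): third position 2-fold.
Codon 7 UGC (Cys): third position 2-fold.
Codon 8 UCC (Ser): third position 4-fold.
Codon 9 CUC (Leu): third position 4-fold.
Four-fold degenerate third positions: 5.

5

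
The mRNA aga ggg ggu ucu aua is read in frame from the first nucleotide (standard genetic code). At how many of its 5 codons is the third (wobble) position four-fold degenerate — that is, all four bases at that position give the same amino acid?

Codon 1 AGA (Arg): third position 2-fold.
Codon 2 GGG (Gly): third position 4-fold.
Codon 3 GGU (Gly): third position 4-fold.
Codon 4 UCU (Ser): third position 4-fold.
Codon 5 AUA (Ile): third position 3-fold.
Four-fold degenerate third positions: 3.

3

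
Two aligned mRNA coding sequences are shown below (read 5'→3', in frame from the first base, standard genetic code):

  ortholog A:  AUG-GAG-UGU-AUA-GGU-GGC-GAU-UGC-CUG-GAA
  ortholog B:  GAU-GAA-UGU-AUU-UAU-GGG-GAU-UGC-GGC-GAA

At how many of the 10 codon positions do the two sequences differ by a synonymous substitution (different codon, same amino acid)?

3

Codon 1: AUG Met / GAU Asp — nonsynonymous.
Codon 2: GAG Glu / GAA Glu — synonymous.
Codon 3: UGU Cys / UGU Cys — identical.
Codon 4: AUA Ile / AUU Ile — synonymous.
Codon 5: GGU Gly / UAU Tyr — nonsynonymous.
Codon 6: GGC Gly / GGG Gly — synonymous.
Codon 7: GAU Asp / GAU Asp — identical.
Codon 8: UGC Cys / UGC Cys — identical.
Codon 9: CUG Leu / GGC Gly — nonsynonymous.
Codon 10: GAA Glu / GAA Glu — identical.
Synonymous differences: 3.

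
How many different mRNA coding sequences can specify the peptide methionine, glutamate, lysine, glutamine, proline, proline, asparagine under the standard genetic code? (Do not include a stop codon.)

256

Met: 1 codon.
Glu: 2 codons.
Lys: 2 codons.
Gln: 2 codons.
Pro: 4 codons.
Pro: 4 codons.
Asn: 2 codons.
1 × 2 × 2 × 2 × 4 × 4 × 2 = 256.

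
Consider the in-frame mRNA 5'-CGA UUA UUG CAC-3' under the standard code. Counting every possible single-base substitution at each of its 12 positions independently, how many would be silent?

Codon 1 (CGA, Arg): 4 synonymous substitutions.
Codon 2 (UUA, Leu): 2 synonymous substitutions.
Codon 3 (UUG, Leu): 2 synonymous substitutions.
Codon 4 (CAC, His): 1 synonymous substitution.
Total: 4 + 2 + 2 + 1 = 9.

9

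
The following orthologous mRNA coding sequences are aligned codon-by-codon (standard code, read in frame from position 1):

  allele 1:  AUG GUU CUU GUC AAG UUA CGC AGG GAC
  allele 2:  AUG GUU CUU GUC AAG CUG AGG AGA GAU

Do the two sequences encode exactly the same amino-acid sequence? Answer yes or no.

yes

Codon 1: AUG Met / AUG Met — identical.
Codon 2: GUU Val / GUU Val — identical.
Codon 3: CUU Leu / CUU Leu — identical.
Codon 4: GUC Val / GUC Val — identical.
Codon 5: AAG Lys / AAG Lys — identical.
Codon 6: UUA Leu / CUG Leu — synonymous.
Codon 7: CGC Arg / AGG Arg — synonymous.
Codon 8: AGG Arg / AGA Arg — synonymous.
Codon 9: GAC Asp / GAU Asp — synonymous.
Nonsynonymous differences: 0 → same protein.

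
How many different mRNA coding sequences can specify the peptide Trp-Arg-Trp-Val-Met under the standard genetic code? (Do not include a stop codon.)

24

Trp: 1 codon.
Arg: 6 codons.
Trp: 1 codon.
Val: 4 codons.
Met: 1 codon.
1 × 6 × 1 × 4 × 1 = 24.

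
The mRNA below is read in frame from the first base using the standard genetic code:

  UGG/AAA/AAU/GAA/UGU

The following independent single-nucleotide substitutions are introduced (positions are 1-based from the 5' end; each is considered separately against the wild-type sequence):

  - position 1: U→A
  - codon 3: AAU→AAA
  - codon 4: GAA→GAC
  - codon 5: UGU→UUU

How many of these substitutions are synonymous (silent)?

0

Codon 1: UGG (Trp) → AGG (Arg) — missense.
Codon 3: AAU (Asn) → AAA (Lys) — missense.
Codon 4: GAA (Glu) → GAC (Asp) — missense.
Codon 5: UGU (Cys) → UUU (Phe) — missense.
Synonymous: 0 of 4.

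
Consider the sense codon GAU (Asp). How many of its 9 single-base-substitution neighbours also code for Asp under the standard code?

Position 1: none → 0 synonymous.
Position 2: none → 0 synonymous.
Position 3: GAC → 1 synonymous.
Total: 0 + 0 + 1 = 1.

1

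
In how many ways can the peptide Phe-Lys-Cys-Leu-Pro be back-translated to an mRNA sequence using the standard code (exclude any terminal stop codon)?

192

Phe: 2 codons.
Lys: 2 codons.
Cys: 2 codons.
Leu: 6 codons.
Pro: 4 codons.
2 × 2 × 2 × 6 × 4 = 192.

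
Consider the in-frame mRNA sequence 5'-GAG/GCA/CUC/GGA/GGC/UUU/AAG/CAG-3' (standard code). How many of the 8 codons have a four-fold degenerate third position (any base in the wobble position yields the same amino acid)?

Codon 1 GAG (Glu): third position 2-fold.
Codon 2 GCA (Ala): third position 4-fold.
Codon 3 CUC (Leu): third position 4-fold.
Codon 4 GGA (Gly): third position 4-fold.
Codon 5 GGC (Gly): third position 4-fold.
Codon 6 UUU (Phe): third position 2-fold.
Codon 7 AAG (Lys): third position 2-fold.
Codon 8 CAG (Gln): third position 2-fold.
Four-fold degenerate third positions: 4.

4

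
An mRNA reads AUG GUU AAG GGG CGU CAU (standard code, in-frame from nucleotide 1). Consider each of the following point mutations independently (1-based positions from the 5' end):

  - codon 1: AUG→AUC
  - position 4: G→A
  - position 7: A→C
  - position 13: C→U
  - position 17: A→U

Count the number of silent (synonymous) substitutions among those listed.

0

Codon 1: AUG (Met) → AUC (Ile) — missense.
Codon 2: GUU (Val) → AUU (Ile) — missense.
Codon 3: AAG (Lys) → CAG (Gln) — missense.
Codon 5: CGU (Arg) → UGU (Cys) — missense.
Codon 6: CAU (His) → CUU (Leu) — missense.
Synonymous: 0 of 5.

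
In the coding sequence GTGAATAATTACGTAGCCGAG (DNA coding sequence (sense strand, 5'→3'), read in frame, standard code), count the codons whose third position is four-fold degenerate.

Codon 1 GTG (Val): third position 4-fold.
Codon 2 AAT (Asn): third position 2-fold.
Codon 3 AAT (Asn): third position 2-fold.
Codon 4 TAC (Tyr): third position 2-fold.
Codon 5 GTA (Val): third position 4-fold.
Codon 6 GCC (Ala): third position 4-fold.
Codon 7 GAG (Glu): third position 2-fold.
Four-fold degenerate third positions: 3.

3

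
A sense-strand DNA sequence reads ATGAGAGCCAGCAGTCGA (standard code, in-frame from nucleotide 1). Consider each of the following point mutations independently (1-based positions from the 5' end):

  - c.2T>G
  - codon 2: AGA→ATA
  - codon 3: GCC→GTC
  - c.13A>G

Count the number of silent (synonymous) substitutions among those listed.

Codon 1: ATG (Met) → AGG (Arg) — missense.
Codon 2: AGA (Arg) → ATA (Ile) — missense.
Codon 3: GCC (Ala) → GTC (Val) — missense.
Codon 5: AGT (Ser) → GGT (Gly) — missense.
Synonymous: 0 of 4.

0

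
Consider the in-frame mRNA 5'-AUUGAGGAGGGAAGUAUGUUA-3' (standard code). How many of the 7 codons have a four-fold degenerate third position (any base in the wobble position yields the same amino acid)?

Codon 1 AUU (Ile): third position 3-fold.
Codon 2 GAG (Glu): third position 2-fold.
Codon 3 GAG (Glu): third position 2-fold.
Codon 4 GGA (Gly): third position 4-fold.
Codon 5 AGU (Ser): third position 2-fold.
Codon 6 AUG (Met): third position 1-fold.
Codon 7 UUA (Leu): third position 2-fold.
Four-fold degenerate third positions: 1.

1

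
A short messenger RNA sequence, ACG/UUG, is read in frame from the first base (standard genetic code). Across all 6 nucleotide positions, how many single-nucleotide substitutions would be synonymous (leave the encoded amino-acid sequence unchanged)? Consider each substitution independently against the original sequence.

5

Codon 1 (ACG, Thr): 3 synonymous substitutions.
Codon 2 (UUG, Leu): 2 synonymous substitutions.
Total: 3 + 2 = 5.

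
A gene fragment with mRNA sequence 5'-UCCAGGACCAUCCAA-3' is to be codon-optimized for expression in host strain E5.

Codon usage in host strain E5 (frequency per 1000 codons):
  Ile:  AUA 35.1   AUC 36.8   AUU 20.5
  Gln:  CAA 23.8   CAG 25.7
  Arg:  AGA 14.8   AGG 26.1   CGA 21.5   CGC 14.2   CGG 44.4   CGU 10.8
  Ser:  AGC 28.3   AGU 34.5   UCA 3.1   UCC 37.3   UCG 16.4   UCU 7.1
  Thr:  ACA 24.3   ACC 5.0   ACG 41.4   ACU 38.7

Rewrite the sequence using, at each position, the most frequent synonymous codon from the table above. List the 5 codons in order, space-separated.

Codon 1 (Ser): best is UCC at 37.3.
Codon 2 (Arg): best is CGG at 44.4.
Codon 3 (Thr): best is ACG at 41.4.
Codon 4 (Ile): best is AUC at 36.8.
Codon 5 (Gln): best is CAG at 25.7.

UCC CGG ACG AUC CAG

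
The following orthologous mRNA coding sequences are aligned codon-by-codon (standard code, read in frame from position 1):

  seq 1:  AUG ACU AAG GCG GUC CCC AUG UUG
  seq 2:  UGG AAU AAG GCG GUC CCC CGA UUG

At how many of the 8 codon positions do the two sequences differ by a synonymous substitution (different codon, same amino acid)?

Codon 1: AUG Met / UGG Trp — nonsynonymous.
Codon 2: ACU Thr / AAU Asn — nonsynonymous.
Codon 3: AAG Lys / AAG Lys — identical.
Codon 4: GCG Ala / GCG Ala — identical.
Codon 5: GUC Val / GUC Val — identical.
Codon 6: CCC Pro / CCC Pro — identical.
Codon 7: AUG Met / CGA Arg — nonsynonymous.
Codon 8: UUG Leu / UUG Leu — identical.
Synonymous differences: 0.

0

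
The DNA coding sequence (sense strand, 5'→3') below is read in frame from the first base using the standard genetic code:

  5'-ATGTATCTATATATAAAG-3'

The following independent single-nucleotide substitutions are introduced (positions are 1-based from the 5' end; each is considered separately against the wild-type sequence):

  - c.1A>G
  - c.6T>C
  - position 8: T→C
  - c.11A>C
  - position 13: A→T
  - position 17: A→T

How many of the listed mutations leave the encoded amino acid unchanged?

1

Codon 1: ATG (Met) → GTG (Val) — missense.
Codon 2: TAT (Tyr) → TAC (Tyr) — synonymous.
Codon 3: CTA (Leu) → CCA (Pro) — missense.
Codon 4: TAT (Tyr) → TCT (Ser) — missense.
Codon 5: ATA (Ile) → TTA (Leu) — missense.
Codon 6: AAG (Lys) → ATG (Met) — missense.
Synonymous: 1 of 6.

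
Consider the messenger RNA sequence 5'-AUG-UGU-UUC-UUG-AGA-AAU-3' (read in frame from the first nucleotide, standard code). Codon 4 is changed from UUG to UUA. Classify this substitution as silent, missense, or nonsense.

Position 12 falls in codon 4: UUG → Leu.
After the substitution the codon is UUA → Leu.
Both encode Leu, so the change is synonymous.

silent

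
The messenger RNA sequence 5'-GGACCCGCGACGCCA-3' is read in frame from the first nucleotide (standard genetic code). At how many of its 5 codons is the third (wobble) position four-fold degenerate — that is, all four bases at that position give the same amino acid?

Codon 1 GGA (Gly): third position 4-fold.
Codon 2 CCC (Pro): third position 4-fold.
Codon 3 GCG (Ala): third position 4-fold.
Codon 4 ACG (Thr): third position 4-fold.
Codon 5 CCA (Pro): third position 4-fold.
Four-fold degenerate third positions: 5.

5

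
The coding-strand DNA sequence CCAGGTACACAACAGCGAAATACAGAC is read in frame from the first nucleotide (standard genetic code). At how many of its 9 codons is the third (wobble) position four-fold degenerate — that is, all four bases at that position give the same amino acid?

5

Codon 1 CCA (Pro): third position 4-fold.
Codon 2 GGT (Gly): third position 4-fold.
Codon 3 ACA (Thr): third position 4-fold.
Codon 4 CAA (Gln): third position 2-fold.
Codon 5 CAG (Gln): third position 2-fold.
Codon 6 CGA (Arg): third position 4-fold.
Codon 7 AAT (Asn): third position 2-fold.
Codon 8 ACA (Thr): third position 4-fold.
Codon 9 GAC (Asp): third position 2-fold.
Four-fold degenerate third positions: 5.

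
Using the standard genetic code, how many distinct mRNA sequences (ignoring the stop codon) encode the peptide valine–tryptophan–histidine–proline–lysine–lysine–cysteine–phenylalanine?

512

Val: 4 codons.
Trp: 1 codon.
His: 2 codons.
Pro: 4 codons.
Lys: 2 codons.
Lys: 2 codons.
Cys: 2 codons.
Phe: 2 codons.
4 × 1 × 2 × 4 × 2 × 2 × 2 × 2 = 512.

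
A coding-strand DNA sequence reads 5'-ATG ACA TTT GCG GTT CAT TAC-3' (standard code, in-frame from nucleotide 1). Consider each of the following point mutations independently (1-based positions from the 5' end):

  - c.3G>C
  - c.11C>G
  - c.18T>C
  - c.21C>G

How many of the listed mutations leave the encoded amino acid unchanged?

Codon 1: ATG (Met) → ATC (Ile) — missense.
Codon 4: GCG (Ala) → GGG (Gly) — missense.
Codon 6: CAT (His) → CAC (His) — synonymous.
Codon 7: TAC (Tyr) → TAG (Stop) — nonsense.
Synonymous: 1 of 4.

1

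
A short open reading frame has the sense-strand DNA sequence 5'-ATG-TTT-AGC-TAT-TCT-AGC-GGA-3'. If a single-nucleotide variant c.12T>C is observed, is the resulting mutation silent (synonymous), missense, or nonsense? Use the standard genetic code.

Position 12 falls in codon 4: TAT → Tyr.
After the substitution the codon is TAC → Tyr.
Both encode Tyr, so the change is synonymous.

silent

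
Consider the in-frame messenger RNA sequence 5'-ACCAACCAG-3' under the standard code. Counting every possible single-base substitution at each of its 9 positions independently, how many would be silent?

5

Codon 1 (ACC, Thr): 3 synonymous substitutions.
Codon 2 (AAC, Asn): 1 synonymous substitution.
Codon 3 (CAG, Gln): 1 synonymous substitution.
Total: 3 + 1 + 1 = 5.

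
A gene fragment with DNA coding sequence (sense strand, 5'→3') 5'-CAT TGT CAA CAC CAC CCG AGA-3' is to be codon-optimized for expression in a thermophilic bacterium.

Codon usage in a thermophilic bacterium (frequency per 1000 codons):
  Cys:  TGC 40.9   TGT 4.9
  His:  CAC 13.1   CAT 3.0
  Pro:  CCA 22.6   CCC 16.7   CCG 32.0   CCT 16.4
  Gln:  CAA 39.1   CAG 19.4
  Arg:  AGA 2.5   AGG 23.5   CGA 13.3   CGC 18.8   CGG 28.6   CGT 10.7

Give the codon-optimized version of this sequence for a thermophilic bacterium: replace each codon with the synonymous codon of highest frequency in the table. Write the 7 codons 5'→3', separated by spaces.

Codon 1 (His): best is CAC at 13.1.
Codon 2 (Cys): best is TGC at 40.9.
Codon 3 (Gln): best is CAA at 39.1.
Codon 4 (His): best is CAC at 13.1.
Codon 5 (His): best is CAC at 13.1.
Codon 6 (Pro): best is CCG at 32.0.
Codon 7 (Arg): best is CGG at 28.6.

CAC TGC CAA CAC CAC CCG CGG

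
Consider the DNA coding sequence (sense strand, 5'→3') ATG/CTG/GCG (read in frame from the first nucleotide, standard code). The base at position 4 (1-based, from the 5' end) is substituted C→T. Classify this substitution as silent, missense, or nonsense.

silent

Position 4 falls in codon 2: CTG → Leu.
After the substitution the codon is TTG → Leu.
Both encode Leu, so the change is synonymous.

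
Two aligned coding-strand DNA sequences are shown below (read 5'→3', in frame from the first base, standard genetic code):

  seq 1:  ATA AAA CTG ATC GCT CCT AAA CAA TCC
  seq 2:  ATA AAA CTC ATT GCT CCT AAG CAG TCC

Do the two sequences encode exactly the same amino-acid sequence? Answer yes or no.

Codon 1: ATA Ile / ATA Ile — identical.
Codon 2: AAA Lys / AAA Lys — identical.
Codon 3: CTG Leu / CTC Leu — synonymous.
Codon 4: ATC Ile / ATT Ile — synonymous.
Codon 5: GCT Ala / GCT Ala — identical.
Codon 6: CCT Pro / CCT Pro — identical.
Codon 7: AAA Lys / AAG Lys — synonymous.
Codon 8: CAA Gln / CAG Gln — synonymous.
Codon 9: TCC Ser / TCC Ser — identical.
Nonsynonymous differences: 0 → same protein.

yes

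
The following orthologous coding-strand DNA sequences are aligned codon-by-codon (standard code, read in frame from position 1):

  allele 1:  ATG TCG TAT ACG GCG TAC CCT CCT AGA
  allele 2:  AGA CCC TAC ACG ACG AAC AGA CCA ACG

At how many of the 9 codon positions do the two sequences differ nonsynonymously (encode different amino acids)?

Codon 1: ATG Met / AGA Arg — nonsynonymous.
Codon 2: TCG Ser / CCC Pro — nonsynonymous.
Codon 3: TAT Tyr / TAC Tyr — synonymous.
Codon 4: ACG Thr / ACG Thr — identical.
Codon 5: GCG Ala / ACG Thr — nonsynonymous.
Codon 6: TAC Tyr / AAC Asn — nonsynonymous.
Codon 7: CCT Pro / AGA Arg — nonsynonymous.
Codon 8: CCT Pro / CCA Pro — synonymous.
Codon 9: AGA Arg / ACG Thr — nonsynonymous.
Nonsynonymous differences: 6.

6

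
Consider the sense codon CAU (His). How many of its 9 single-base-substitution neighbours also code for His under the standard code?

Position 1: none → 0 synonymous.
Position 2: none → 0 synonymous.
Position 3: CAC → 1 synonymous.
Total: 0 + 0 + 1 = 1.

1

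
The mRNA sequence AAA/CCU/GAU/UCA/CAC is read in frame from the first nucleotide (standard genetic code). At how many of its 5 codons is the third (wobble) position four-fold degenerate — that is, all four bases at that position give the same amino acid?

2

Codon 1 AAA (Lys): third position 2-fold.
Codon 2 CCU (Pro): third position 4-fold.
Codon 3 GAU (Asp): third position 2-fold.
Codon 4 UCA (Ser): third position 4-fold.
Codon 5 CAC (His): third position 2-fold.
Four-fold degenerate third positions: 2.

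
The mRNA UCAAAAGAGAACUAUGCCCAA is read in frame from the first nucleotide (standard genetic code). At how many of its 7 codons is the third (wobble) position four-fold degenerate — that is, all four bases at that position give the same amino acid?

Codon 1 UCA (Ser): third position 4-fold.
Codon 2 AAA (Lys): third position 2-fold.
Codon 3 GAG (Glu): third position 2-fold.
Codon 4 AAC (Asn): third position 2-fold.
Codon 5 UAU (Tyr): third position 2-fold.
Codon 6 GCC (Ala): third position 4-fold.
Codon 7 CAA (Gln): third position 2-fold.
Four-fold degenerate third positions: 2.

2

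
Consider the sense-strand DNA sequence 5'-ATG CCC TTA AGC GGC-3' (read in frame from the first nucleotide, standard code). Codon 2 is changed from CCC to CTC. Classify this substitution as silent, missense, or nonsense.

missense

Position 5 falls in codon 2: CCC → Pro.
After the substitution the codon is CTC → Leu.
Pro ≠ Leu, so this is a missense mutation.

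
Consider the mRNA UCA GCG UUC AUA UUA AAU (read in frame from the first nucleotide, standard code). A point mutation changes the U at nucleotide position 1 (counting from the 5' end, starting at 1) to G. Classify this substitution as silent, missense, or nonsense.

missense

Position 1 falls in codon 1: UCA → Ser.
After the substitution the codon is GCA → Ala.
Ser ≠ Ala, so this is a missense mutation.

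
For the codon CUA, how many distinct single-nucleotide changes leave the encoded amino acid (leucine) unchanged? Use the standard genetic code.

4

Position 1: UUA → 1 synonymous.
Position 2: none → 0 synonymous.
Position 3: CUU, CUC, CUG → 3 synonymous.
Total: 1 + 0 + 3 = 4.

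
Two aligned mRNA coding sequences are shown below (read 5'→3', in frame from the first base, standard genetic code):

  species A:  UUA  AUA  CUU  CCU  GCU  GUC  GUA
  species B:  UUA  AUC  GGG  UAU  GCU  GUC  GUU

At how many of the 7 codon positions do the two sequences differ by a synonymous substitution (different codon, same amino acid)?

2

Codon 1: UUA Leu / UUA Leu — identical.
Codon 2: AUA Ile / AUC Ile — synonymous.
Codon 3: CUU Leu / GGG Gly — nonsynonymous.
Codon 4: CCU Pro / UAU Tyr — nonsynonymous.
Codon 5: GCU Ala / GCU Ala — identical.
Codon 6: GUC Val / GUC Val — identical.
Codon 7: GUA Val / GUU Val — synonymous.
Synonymous differences: 2.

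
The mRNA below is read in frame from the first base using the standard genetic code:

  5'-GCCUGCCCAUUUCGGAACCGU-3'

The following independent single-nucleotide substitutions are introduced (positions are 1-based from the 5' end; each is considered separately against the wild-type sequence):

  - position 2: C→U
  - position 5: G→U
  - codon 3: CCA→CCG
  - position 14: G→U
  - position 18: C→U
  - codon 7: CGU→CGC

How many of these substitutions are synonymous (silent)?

3

Codon 1: GCC (Ala) → GUC (Val) — missense.
Codon 2: UGC (Cys) → UUC (Phe) — missense.
Codon 3: CCA (Pro) → CCG (Pro) — synonymous.
Codon 5: CGG (Arg) → CUG (Leu) — missense.
Codon 6: AAC (Asn) → AAU (Asn) — synonymous.
Codon 7: CGU (Arg) → CGC (Arg) — synonymous.
Synonymous: 3 of 6.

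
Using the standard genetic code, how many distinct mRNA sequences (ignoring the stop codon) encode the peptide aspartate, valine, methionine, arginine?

Asp: 2 codons.
Val: 4 codons.
Met: 1 codon.
Arg: 6 codons.
2 × 4 × 1 × 6 = 48.

48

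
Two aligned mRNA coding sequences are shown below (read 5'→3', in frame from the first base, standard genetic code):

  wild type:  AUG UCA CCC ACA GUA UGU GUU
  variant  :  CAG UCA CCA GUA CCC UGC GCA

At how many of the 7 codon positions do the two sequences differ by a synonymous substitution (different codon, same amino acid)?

2

Codon 1: AUG Met / CAG Gln — nonsynonymous.
Codon 2: UCA Ser / UCA Ser — identical.
Codon 3: CCC Pro / CCA Pro — synonymous.
Codon 4: ACA Thr / GUA Val — nonsynonymous.
Codon 5: GUA Val / CCC Pro — nonsynonymous.
Codon 6: UGU Cys / UGC Cys — synonymous.
Codon 7: GUU Val / GCA Ala — nonsynonymous.
Synonymous differences: 2.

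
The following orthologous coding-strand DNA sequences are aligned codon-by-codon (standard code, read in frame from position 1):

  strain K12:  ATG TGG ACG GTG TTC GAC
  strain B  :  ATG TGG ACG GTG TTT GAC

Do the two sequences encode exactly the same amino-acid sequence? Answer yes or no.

Codon 1: ATG Met / ATG Met — identical.
Codon 2: TGG Trp / TGG Trp — identical.
Codon 3: ACG Thr / ACG Thr — identical.
Codon 4: GTG Val / GTG Val — identical.
Codon 5: TTC Phe / TTT Phe — synonymous.
Codon 6: GAC Asp / GAC Asp — identical.
Nonsynonymous differences: 0 → same protein.

yes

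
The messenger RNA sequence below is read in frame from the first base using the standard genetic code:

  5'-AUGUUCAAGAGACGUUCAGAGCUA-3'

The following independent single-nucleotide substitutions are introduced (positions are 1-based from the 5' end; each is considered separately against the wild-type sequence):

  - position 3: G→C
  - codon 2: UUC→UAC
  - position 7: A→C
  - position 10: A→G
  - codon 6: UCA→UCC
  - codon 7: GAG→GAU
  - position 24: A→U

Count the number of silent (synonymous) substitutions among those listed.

Codon 1: AUG (Met) → AUC (Ile) — missense.
Codon 2: UUC (Phe) → UAC (Tyr) — missense.
Codon 3: AAG (Lys) → CAG (Gln) — missense.
Codon 4: AGA (Arg) → GGA (Gly) — missense.
Codon 6: UCA (Ser) → UCC (Ser) — synonymous.
Codon 7: GAG (Glu) → GAU (Asp) — missense.
Codon 8: CUA (Leu) → CUU (Leu) — synonymous.
Synonymous: 2 of 7.

2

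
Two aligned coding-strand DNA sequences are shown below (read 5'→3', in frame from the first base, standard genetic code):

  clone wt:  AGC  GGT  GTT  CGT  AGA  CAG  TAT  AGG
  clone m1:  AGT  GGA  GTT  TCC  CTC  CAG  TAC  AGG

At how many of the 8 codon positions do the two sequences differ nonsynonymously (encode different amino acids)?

2

Codon 1: AGC Ser / AGT Ser — synonymous.
Codon 2: GGT Gly / GGA Gly — synonymous.
Codon 3: GTT Val / GTT Val — identical.
Codon 4: CGT Arg / TCC Ser — nonsynonymous.
Codon 5: AGA Arg / CTC Leu — nonsynonymous.
Codon 6: CAG Gln / CAG Gln — identical.
Codon 7: TAT Tyr / TAC Tyr — synonymous.
Codon 8: AGG Arg / AGG Arg — identical.
Nonsynonymous differences: 2.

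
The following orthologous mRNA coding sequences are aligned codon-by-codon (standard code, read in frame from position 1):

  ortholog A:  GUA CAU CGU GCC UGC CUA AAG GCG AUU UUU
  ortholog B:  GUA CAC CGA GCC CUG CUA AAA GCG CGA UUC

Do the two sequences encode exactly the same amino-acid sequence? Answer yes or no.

Codon 1: GUA Val / GUA Val — identical.
Codon 2: CAU His / CAC His — synonymous.
Codon 3: CGU Arg / CGA Arg — synonymous.
Codon 4: GCC Ala / GCC Ala — identical.
Codon 5: UGC Cys / CUG Leu — nonsynonymous.
Codon 6: CUA Leu / CUA Leu — identical.
Codon 7: AAG Lys / AAA Lys — synonymous.
Codon 8: GCG Ala / GCG Ala — identical.
Codon 9: AUU Ile / CGA Arg — nonsynonymous.
Codon 10: UUU Phe / UUC Phe — synonymous.
Nonsynonymous differences: 2 → different protein.

no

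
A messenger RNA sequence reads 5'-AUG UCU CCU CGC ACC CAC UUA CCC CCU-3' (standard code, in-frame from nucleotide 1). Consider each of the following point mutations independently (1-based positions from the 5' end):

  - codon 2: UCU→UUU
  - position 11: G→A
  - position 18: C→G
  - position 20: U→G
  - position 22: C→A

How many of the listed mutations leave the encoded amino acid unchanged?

0

Codon 2: UCU (Ser) → UUU (Phe) — missense.
Codon 4: CGC (Arg) → CAC (His) — missense.
Codon 6: CAC (His) → CAG (Gln) — missense.
Codon 7: UUA (Leu) → UGA (Stop) — nonsense.
Codon 8: CCC (Pro) → ACC (Thr) — missense.
Synonymous: 0 of 5.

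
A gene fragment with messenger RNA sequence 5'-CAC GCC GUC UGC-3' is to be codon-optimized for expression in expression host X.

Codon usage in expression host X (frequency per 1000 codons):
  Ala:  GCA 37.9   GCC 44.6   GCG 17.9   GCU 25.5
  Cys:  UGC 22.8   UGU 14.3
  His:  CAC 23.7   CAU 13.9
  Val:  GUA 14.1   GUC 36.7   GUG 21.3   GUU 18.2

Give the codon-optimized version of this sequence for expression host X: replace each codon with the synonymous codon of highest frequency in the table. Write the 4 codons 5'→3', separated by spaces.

CAC GCC GUC UGC

Codon 1 (His): best is CAC at 23.7.
Codon 2 (Ala): best is GCC at 44.6.
Codon 3 (Val): best is GUC at 36.7.
Codon 4 (Cys): best is UGC at 22.8.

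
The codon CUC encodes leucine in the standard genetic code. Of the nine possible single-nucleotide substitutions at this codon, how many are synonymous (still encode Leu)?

3

Position 1: none → 0 synonymous.
Position 2: none → 0 synonymous.
Position 3: CUU, CUA, CUG → 3 synonymous.
Total: 0 + 0 + 3 = 3.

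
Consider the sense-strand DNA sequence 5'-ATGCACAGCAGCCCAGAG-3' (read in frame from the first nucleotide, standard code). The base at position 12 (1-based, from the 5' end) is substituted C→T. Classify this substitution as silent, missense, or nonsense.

silent

Position 12 falls in codon 4: AGC → Ser.
After the substitution the codon is AGT → Ser.
Both encode Ser, so the change is synonymous.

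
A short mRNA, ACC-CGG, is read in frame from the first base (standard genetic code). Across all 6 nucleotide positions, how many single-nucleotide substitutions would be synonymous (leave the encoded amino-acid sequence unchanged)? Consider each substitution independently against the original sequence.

7

Codon 1 (ACC, Thr): 3 synonymous substitutions.
Codon 2 (CGG, Arg): 4 synonymous substitutions.
Total: 3 + 4 = 7.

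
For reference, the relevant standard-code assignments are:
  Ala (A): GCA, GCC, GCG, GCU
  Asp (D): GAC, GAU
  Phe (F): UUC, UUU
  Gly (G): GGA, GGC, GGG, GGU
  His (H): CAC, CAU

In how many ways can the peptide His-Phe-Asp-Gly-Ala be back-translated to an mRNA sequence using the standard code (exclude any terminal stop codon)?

128

His: 2 codons.
Phe: 2 codons.
Asp: 2 codons.
Gly: 4 codons.
Ala: 4 codons.
2 × 2 × 2 × 4 × 4 = 128.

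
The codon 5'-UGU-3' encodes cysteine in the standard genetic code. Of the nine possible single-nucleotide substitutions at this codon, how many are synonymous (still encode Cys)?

Position 1: none → 0 synonymous.
Position 2: none → 0 synonymous.
Position 3: UGC → 1 synonymous.
Total: 0 + 0 + 1 = 1.

1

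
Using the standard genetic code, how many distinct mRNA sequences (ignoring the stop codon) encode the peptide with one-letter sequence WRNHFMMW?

48

Trp: 1 codon.
Arg: 6 codons.
Asn: 2 codons.
His: 2 codons.
Phe: 2 codons.
Met: 1 codon.
Met: 1 codon.
Trp: 1 codon.
1 × 6 × 2 × 2 × 2 × 1 × 1 × 1 = 48.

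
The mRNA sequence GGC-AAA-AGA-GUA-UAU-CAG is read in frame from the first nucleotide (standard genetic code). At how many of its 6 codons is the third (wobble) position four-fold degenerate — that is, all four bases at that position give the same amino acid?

2

Codon 1 GGC (Gly): third position 4-fold.
Codon 2 AAA (Lys): third position 2-fold.
Codon 3 AGA (Arg): third position 2-fold.
Codon 4 GUA (Val): third position 4-fold.
Codon 5 UAU (Tyr): third position 2-fold.
Codon 6 CAG (Gln): third position 2-fold.
Four-fold degenerate third positions: 2.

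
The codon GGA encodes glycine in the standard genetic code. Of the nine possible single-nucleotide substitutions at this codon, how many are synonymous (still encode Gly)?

3

Position 1: none → 0 synonymous.
Position 2: none → 0 synonymous.
Position 3: GGU, GGC, GGG → 3 synonymous.
Total: 0 + 0 + 3 = 3.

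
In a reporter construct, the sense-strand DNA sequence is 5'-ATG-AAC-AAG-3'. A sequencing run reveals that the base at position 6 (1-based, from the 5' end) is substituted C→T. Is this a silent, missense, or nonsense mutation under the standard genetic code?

Position 6 falls in codon 2: AAC → Asn.
After the substitution the codon is AAT → Asn.
Both encode Asn, so the change is synonymous.

silent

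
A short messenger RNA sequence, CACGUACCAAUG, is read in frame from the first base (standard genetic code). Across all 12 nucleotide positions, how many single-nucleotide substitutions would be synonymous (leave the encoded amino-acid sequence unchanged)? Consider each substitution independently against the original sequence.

7

Codon 1 (CAC, His): 1 synonymous substitution.
Codon 2 (GUA, Val): 3 synonymous substitutions.
Codon 3 (CCA, Pro): 3 synonymous substitutions.
Codon 4 (AUG, Met): 0 synonymous substitutions.
Total: 1 + 3 + 3 + 0 = 7.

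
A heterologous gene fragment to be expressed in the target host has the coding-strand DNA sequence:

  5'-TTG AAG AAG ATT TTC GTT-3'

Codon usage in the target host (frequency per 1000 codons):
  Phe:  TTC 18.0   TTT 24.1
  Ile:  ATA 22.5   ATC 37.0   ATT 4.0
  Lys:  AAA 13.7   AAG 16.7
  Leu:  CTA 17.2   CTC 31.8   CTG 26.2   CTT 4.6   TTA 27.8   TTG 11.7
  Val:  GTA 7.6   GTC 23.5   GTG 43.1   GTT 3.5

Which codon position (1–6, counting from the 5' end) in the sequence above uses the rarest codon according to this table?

Codon 1 TTG (Leu): 11.7 per 1000.
Codon 2 AAG (Lys): 16.7 per 1000.
Codon 3 AAG (Lys): 16.7 per 1000.
Codon 4 ATT (Ile): 4.0 per 1000.
Codon 5 TTC (Phe): 18.0 per 1000.
Codon 6 GTT (Val): 3.5 per 1000.
Lowest frequency is 3.5 at codon 6.

6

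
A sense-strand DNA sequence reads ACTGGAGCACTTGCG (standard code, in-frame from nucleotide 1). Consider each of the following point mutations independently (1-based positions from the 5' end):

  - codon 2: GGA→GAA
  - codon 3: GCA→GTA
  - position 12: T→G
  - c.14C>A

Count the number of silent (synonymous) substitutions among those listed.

1

Codon 2: GGA (Gly) → GAA (Glu) — missense.
Codon 3: GCA (Ala) → GTA (Val) — missense.
Codon 4: CTT (Leu) → CTG (Leu) — synonymous.
Codon 5: GCG (Ala) → GAG (Glu) — missense.
Synonymous: 1 of 4.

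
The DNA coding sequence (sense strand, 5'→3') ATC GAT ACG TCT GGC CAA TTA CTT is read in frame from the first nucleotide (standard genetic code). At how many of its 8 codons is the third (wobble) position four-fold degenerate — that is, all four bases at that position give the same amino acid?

Codon 1 ATC (Ile): third position 3-fold.
Codon 2 GAT (Asp): third position 2-fold.
Codon 3 ACG (Thr): third position 4-fold.
Codon 4 TCT (Ser): third position 4-fold.
Codon 5 GGC (Gly): third position 4-fold.
Codon 6 CAA (Gln): third position 2-fold.
Codon 7 TTA (Leu): third position 2-fold.
Codon 8 CTT (Leu): third position 4-fold.
Four-fold degenerate third positions: 4.

4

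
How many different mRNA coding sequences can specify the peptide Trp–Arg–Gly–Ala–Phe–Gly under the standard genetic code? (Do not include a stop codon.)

Trp: 1 codon.
Arg: 6 codons.
Gly: 4 codons.
Ala: 4 codons.
Phe: 2 codons.
Gly: 4 codons.
1 × 6 × 4 × 4 × 2 × 4 = 768.

768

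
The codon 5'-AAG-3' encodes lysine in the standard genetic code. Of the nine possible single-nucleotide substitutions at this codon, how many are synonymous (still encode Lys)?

1

Position 1: none → 0 synonymous.
Position 2: none → 0 synonymous.
Position 3: AAA → 1 synonymous.
Total: 0 + 0 + 1 = 1.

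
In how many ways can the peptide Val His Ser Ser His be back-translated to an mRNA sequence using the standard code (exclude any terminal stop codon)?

576

Val: 4 codons.
His: 2 codons.
Ser: 6 codons.
Ser: 6 codons.
His: 2 codons.
4 × 2 × 6 × 6 × 2 = 576.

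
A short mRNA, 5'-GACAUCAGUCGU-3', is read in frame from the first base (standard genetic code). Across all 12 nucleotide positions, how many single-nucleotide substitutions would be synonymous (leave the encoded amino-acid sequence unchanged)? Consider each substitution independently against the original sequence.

7

Codon 1 (GAC, Asp): 1 synonymous substitution.
Codon 2 (AUC, Ile): 2 synonymous substitutions.
Codon 3 (AGU, Ser): 1 synonymous substitution.
Codon 4 (CGU, Arg): 3 synonymous substitutions.
Total: 1 + 2 + 1 + 3 = 7.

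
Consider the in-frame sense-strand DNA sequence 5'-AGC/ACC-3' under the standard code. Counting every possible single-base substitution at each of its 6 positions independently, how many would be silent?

Codon 1 (AGC, Ser): 1 synonymous substitution.
Codon 2 (ACC, Thr): 3 synonymous substitutions.
Total: 1 + 3 = 4.

4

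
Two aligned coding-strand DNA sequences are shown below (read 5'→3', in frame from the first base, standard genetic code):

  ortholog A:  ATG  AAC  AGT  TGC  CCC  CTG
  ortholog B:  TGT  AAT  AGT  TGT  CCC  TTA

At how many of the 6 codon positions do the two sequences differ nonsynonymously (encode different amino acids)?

Codon 1: ATG Met / TGT Cys — nonsynonymous.
Codon 2: AAC Asn / AAT Asn — synonymous.
Codon 3: AGT Ser / AGT Ser — identical.
Codon 4: TGC Cys / TGT Cys — synonymous.
Codon 5: CCC Pro / CCC Pro — identical.
Codon 6: CTG Leu / TTA Leu — synonymous.
Nonsynonymous differences: 1.

1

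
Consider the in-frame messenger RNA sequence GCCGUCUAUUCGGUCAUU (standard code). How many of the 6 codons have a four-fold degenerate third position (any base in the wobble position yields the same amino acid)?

4

Codon 1 GCC (Ala): third position 4-fold.
Codon 2 GUC (Val): third position 4-fold.
Codon 3 UAU (Tyr): third position 2-fold.
Codon 4 UCG (Ser): third position 4-fold.
Codon 5 GUC (Val): third position 4-fold.
Codon 6 AUU (Ile): third position 3-fold.
Four-fold degenerate third positions: 4.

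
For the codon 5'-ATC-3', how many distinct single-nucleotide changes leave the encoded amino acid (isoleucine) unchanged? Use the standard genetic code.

2

Position 1: none → 0 synonymous.
Position 2: none → 0 synonymous.
Position 3: ATT, ATA → 2 synonymous.
Total: 0 + 0 + 2 = 2.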